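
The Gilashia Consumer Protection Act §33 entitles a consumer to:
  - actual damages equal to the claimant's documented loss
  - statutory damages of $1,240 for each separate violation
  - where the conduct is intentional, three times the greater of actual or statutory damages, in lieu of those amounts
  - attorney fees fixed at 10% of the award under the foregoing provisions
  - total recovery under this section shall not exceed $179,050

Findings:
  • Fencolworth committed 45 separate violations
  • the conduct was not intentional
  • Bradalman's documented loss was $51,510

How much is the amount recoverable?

Statutory damages: 45 × $1,240 = $55,800
Conduct not intentional: the in-lieu enhancement does not apply.
Actual plus statutory damages: $51,510 + $55,800 = $107,310
Attorney fees: 10% of $107,310 = $10,731
Total before cap: $107,310 + $10,731 = $118,041
Cap at $179,050: $118,041 is within the cap, no reduction.

$118,041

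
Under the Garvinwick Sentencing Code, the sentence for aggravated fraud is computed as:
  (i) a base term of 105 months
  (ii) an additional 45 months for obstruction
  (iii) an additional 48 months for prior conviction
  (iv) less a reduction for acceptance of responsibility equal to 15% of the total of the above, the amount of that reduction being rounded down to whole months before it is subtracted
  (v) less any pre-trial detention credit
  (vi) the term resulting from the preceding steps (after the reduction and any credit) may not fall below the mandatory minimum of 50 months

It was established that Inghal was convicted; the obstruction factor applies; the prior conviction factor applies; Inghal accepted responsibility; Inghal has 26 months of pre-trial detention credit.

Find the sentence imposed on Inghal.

Obstruction enhancement: +45 months
Prior conviction enhancement: +48 months
Adjusted term: 105 months + 45 months + 48 months = 198 months
Acceptance of responsibility reduction: 15% of 198 months = 29 months (rounded down)
After reduction: 198 − 29 = 169 months
Less pre-trial detention credit: 169 months − 26 months = 143 months
Minimum 50 months: 143 months meets the minimum, no increase.

143 months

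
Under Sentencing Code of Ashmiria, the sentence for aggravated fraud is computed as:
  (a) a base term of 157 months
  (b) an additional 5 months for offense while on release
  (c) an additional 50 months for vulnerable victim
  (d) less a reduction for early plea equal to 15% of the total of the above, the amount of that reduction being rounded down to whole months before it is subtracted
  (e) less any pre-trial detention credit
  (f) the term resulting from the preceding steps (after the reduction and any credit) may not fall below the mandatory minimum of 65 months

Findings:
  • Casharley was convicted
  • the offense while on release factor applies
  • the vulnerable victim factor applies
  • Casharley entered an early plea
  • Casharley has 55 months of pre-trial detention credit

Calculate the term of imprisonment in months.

Offense while on release enhancement: +5 months
Vulnerable victim enhancement: +50 months
Adjusted term: 157 months + 5 months + 50 months = 212 months
Early plea reduction: 15% of 212 months = 31 months (rounded down)
After reduction: 212 − 31 = 181 months
Less pre-trial detention credit: 181 months − 55 months = 126 months
Minimum 65 months: 126 months meets the minimum, no increase.

126 months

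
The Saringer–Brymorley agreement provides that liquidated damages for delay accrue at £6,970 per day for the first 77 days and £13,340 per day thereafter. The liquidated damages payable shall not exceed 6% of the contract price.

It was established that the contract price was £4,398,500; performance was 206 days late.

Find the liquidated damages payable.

First 77 days: 77 × £6,970 = £536,690
Remaining days: (206 − 77) × £13,340 = £1,720,860
Accrued per-day damages: £536,690 + £1,720,860 = £2,257,550
Cap: 6% of £4,398,500 = £263,910
Cap at £263,910: £2,257,550 exceeds the cap → £263,910

£263,910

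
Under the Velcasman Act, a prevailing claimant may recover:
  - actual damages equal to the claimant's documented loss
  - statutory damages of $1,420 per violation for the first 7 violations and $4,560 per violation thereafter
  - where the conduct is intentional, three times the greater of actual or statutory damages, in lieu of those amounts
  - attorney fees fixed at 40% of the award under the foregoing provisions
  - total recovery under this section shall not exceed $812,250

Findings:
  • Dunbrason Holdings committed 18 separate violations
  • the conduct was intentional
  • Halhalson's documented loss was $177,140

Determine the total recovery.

First 7 violations: 7 × $1,420 = $9,940
Remaining violations: (18 − 7) × $4,560 = $50,160
Statutory damages: $9,940 + $50,160 = $60,100
Greater of actual damages ($177,140) or statutory damages ($60,100): $177,140
Trebled: 3 × $177,140 = $531,420
Attorney fees: 40% of $531,420 = $212,568
Total before cap: $531,420 + $212,568 = $743,988
Cap at $812,250: $743,988 is within the cap, no reduction.

$743,988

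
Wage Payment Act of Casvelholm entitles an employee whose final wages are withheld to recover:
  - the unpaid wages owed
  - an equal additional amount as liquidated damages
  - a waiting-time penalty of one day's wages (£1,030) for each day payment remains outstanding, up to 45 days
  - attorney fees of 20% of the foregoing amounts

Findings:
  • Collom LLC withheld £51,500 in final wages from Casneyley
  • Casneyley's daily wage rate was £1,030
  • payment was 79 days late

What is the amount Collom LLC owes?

£179,220

Liquidated damages (equal amount): £51,500
Penalty days: min(79, 45) = 45
Waiting-time penalty: 45 × £1,030 = £46,350
Subtotal: £51,500 + £51,500 + £46,350 = £149,350
Attorney fees: 20% of £149,350 = £29,870
Total award: £149,350 + £29,870 = £179,220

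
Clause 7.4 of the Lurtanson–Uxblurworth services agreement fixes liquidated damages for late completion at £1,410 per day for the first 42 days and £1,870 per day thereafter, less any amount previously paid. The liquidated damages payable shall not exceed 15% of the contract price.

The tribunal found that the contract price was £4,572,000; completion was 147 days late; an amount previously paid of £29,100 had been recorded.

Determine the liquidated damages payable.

£226,470

First 42 days: 42 × £1,410 = £59,220
Remaining days: (147 − 42) × £1,870 = £196,350
Accrued per-day damages: £59,220 + £196,350 = £255,570
Less amount previously paid: £255,570 − £29,100 = £226,470
Cap: 15% of £4,572,000 = £685,800
Cap at £685,800: £226,470 is within the cap, no reduction.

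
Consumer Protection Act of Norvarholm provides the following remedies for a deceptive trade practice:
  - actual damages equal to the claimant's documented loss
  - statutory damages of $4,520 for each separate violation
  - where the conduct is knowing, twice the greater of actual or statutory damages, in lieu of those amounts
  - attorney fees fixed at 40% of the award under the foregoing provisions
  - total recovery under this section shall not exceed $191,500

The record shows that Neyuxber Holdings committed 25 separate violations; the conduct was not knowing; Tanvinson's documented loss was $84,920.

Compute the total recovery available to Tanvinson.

Statutory damages: 25 × $4,520 = $113,000
Conduct not knowing: the in-lieu enhancement does not apply.
Actual plus statutory damages: $84,920 + $113,000 = $197,920
Attorney fees: 40% of $197,920 = $79,168
Total before cap: $197,920 + $79,168 = $277,088
Cap at $191,500: $277,088 exceeds the cap → $191,500

Total recovery: $191,500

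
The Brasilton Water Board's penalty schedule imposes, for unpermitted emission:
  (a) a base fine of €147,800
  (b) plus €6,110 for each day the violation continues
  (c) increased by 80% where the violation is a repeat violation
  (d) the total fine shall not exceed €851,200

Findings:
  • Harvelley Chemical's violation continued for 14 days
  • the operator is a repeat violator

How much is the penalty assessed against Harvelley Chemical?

€420,012

Per-day component: 14 × €6,110 = €85,540
Base plus per-day: €147,800 + €85,540 = €233,340
Enhancement: 80% of €233,340 = €186,672
Enhanced fine: €233,340 + €186,672 = €420,012
Cap at €851,200: €420,012 is within the cap, no reduction.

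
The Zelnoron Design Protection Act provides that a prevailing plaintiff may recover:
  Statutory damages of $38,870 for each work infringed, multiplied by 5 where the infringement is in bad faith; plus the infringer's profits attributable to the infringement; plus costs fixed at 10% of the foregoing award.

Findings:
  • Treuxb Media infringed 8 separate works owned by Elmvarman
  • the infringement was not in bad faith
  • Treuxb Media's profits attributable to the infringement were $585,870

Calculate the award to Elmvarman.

Statutory damages: 8 × $38,870 = $310,960
Infringement not in bad faith: no ×5 enhancement.
Combined award: $310,960 + $585,870 = $896,830
Costs: 10% of $896,830 = $89,683
Award plus costs: $896,830 + $89,683 = $986,513

Award: $986,513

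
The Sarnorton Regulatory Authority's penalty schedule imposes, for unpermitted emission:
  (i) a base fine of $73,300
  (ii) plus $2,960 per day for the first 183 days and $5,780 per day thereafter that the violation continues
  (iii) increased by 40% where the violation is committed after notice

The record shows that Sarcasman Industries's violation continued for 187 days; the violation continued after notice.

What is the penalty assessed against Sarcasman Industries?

First 183 days: 183 × $2,960 = $541,680
Remaining days: (187 − 183) × $5,780 = $23,120
Per-day component: $541,680 + $23,120 = $564,800
Base plus per-day: $73,300 + $564,800 = $638,100
Enhancement: 40% of $638,100 = $255,240
Enhanced fine: $638,100 + $255,240 = $893,340

$893,340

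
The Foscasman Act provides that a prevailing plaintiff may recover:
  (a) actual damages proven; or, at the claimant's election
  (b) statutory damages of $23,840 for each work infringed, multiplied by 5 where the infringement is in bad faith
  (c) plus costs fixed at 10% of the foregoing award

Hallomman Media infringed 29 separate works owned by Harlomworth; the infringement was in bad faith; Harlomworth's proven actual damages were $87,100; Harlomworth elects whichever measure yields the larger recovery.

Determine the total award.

Statutory damages: 29 × $23,840 = $691,360
Multiplied by 5: 5 × $691,360 = $3,456,800
Greater of actual damages ($87,100) or enhanced statutory damages ($3,456,800): $3,456,800
Costs: 10% of $3,456,800 = $345,680
Award plus costs: $3,456,800 + $345,680 = $3,802,480

$3,802,480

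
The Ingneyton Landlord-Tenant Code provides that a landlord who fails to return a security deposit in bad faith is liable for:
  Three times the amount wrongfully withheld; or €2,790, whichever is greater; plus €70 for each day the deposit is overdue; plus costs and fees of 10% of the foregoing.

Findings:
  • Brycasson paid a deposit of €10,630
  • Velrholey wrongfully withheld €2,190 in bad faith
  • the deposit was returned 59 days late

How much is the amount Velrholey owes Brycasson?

€11,770

Trebled: 3 × €2,190 = €6,570
Minimum €2,790: €6,570 meets the minimum, no increase.
Late-return penalty: 59 × €70 = €4,130
Damages plus late penalty: €6,570 + €4,130 = €10,700
Costs and fees: 10% of €10,700 = €1,070
Total recovery: €10,700 + €1,070 = €11,770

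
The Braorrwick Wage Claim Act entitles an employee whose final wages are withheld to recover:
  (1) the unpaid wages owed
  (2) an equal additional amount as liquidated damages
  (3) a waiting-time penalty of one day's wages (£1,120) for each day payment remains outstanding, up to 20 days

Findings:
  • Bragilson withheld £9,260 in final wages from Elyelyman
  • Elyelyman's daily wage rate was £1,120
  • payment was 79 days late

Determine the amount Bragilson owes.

£40,920

Liquidated damages (equal amount): £9,260
Penalty days: min(79, 20) = 20
Waiting-time penalty: 20 × £1,120 = £22,400
Total award: £9,260 + £9,260 + £22,400 = £40,920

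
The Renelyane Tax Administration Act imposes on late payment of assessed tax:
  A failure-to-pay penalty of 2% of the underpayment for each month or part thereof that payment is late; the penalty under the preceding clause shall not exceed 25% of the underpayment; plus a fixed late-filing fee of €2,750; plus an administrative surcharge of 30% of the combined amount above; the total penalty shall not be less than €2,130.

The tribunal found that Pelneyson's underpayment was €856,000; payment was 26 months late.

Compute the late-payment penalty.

Accrued rate: 2% × 26 = 52%, capped at 25% → 25%
Failure-to-pay penalty: 25% of €856,000 = €214,000
Penalty before surcharge: €214,000 + €2,750 = €216,750
Administrative surcharge: 30% of €216,750 = €65,025
Total penalty: €216,750 + €65,025 = €281,775
Minimum €2,130: €281,775 meets the minimum, no increase.

€281,775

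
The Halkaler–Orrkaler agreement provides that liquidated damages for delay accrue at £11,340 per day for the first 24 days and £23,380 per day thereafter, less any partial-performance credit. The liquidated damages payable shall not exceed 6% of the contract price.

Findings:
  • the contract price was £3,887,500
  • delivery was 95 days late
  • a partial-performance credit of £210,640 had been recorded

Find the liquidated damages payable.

First 24 days: 24 × £11,340 = £272,160
Remaining days: (95 − 24) × £23,380 = £1,659,980
Accrued per-day damages: £272,160 + £1,659,980 = £1,932,140
Less partial-performance credit: £1,932,140 − £210,640 = £1,721,500
Cap: 6% of £3,887,500 = £233,250
Cap at £233,250: £1,721,500 exceeds the cap → £233,250

£233,250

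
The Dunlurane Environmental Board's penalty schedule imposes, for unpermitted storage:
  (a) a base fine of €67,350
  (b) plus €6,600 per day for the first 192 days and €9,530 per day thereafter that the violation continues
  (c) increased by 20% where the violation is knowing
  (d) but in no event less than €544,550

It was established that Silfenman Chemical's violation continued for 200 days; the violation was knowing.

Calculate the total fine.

First 192 days: 192 × €6,600 = €1,267,200
Remaining days: (200 − 192) × €9,530 = €76,240
Per-day component: €1,267,200 + €76,240 = €1,343,440
Base plus per-day: €67,350 + €1,343,440 = €1,410,790
Enhancement: 20% of €1,410,790 = €282,158
Enhanced fine: €1,410,790 + €282,158 = €1,692,948
Minimum €544,550: €1,692,948 meets the minimum, no increase.

€1,692,948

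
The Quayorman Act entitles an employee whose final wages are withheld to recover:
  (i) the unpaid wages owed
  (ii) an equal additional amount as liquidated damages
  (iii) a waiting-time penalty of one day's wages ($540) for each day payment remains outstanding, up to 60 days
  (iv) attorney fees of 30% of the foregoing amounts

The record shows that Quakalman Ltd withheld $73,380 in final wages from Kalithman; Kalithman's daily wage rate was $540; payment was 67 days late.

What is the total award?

Liquidated damages (equal amount): $73,380
Penalty days: min(67, 60) = 60
Waiting-time penalty: 60 × $540 = $32,400
Subtotal: $73,380 + $73,380 + $32,400 = $179,160
Attorney fees: 30% of $179,160 = $53,748
Total award: $179,160 + $53,748 = $232,908

$232,908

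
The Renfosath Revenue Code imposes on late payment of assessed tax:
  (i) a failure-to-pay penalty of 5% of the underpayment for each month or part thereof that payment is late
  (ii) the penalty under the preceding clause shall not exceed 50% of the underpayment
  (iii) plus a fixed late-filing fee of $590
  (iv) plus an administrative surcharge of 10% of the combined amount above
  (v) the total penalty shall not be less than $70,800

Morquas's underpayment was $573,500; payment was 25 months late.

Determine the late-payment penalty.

Accrued rate: 5% × 25 = 125%, capped at 50% → 50%
Failure-to-pay penalty: 50% of $573,500 = $286,750
Penalty before surcharge: $286,750 + $590 = $287,340
Administrative surcharge: 10% of $287,340 = $28,734
Total penalty: $287,340 + $28,734 = $316,074
Minimum $70,800: $316,074 meets the minimum, no increase.

$316,074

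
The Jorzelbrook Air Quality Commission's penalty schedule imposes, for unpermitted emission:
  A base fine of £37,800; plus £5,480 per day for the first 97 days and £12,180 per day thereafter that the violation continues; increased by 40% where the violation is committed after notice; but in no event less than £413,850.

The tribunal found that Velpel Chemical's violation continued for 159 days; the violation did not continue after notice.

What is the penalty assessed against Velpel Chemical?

£1,324,520

First 97 days: 97 × £5,480 = £531,560
Remaining days: (159 − 97) × £12,180 = £755,160
Per-day component: £531,560 + £755,160 = £1,286,720
Base plus per-day: £37,800 + £1,286,720 = £1,324,520
The violation did not continue after notice: no 40% increase.
Minimum £413,850: £1,324,520 meets the minimum, no increase.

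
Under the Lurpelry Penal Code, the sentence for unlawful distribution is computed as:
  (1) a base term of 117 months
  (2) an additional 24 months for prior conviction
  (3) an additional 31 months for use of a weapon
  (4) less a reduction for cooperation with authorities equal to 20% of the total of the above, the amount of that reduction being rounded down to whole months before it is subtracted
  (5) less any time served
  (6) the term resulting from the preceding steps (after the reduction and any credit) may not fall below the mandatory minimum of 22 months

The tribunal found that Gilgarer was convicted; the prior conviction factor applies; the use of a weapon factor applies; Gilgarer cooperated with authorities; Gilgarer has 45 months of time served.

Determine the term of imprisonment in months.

Prior conviction enhancement: +24 months
Use of a weapon enhancement: +31 months
Adjusted term: 117 months + 24 months + 31 months = 172 months
Cooperation with authorities reduction: 20% of 172 months = 34 months (rounded down)
After reduction: 172 − 34 = 138 months
Less time served: 138 months − 45 months = 93 months
Minimum 22 months: 93 months meets the minimum, no increase.

93 months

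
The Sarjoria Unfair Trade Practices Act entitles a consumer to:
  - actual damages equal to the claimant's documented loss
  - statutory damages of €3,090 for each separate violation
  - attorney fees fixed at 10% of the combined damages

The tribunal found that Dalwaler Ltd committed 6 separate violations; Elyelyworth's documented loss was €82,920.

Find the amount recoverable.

€111,606

Statutory damages: 6 × €3,090 = €18,540
Combined damages: €82,920 + €18,540 = €101,460
Attorney fees: 10% of €101,460 = €10,146
Total recovery: €101,460 + €10,146 = €111,606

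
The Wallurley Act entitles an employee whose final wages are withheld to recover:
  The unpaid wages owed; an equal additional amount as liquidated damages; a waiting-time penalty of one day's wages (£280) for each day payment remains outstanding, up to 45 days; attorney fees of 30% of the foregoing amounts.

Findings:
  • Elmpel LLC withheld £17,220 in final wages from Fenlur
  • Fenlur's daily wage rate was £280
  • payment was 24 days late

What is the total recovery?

Liquidated damages (equal amount): £17,220
Penalty days: min(24, 45) = 24
Waiting-time penalty: 24 × £280 = £6,720
Subtotal: £17,220 + £17,220 + £6,720 = £41,160
Attorney fees: 30% of £41,160 = £12,348
Total award: £41,160 + £12,348 = £53,508

Total award: £53,508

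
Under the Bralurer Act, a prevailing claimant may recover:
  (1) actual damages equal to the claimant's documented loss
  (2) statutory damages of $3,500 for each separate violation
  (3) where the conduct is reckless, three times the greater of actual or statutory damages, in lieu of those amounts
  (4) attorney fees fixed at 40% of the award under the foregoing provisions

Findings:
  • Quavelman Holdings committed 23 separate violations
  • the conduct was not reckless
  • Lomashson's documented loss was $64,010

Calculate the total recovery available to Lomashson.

$202,314

Statutory damages: 23 × $3,500 = $80,500
Conduct not reckless: the in-lieu enhancement does not apply.
Actual plus statutory damages: $64,010 + $80,500 = $144,510
Attorney fees: 40% of $144,510 = $57,804
Total recovery: $144,510 + $57,804 = $202,314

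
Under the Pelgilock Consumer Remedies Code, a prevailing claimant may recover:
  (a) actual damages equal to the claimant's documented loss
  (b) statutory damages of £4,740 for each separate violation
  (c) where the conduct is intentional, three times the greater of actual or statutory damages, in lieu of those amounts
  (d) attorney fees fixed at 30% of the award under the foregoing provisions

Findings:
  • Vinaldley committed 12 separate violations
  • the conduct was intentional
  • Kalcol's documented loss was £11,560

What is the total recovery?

Statutory damages: 12 × £4,740 = £56,880
Greater of actual damages (£11,560) or statutory damages (£56,880): £56,880
Trebled: 3 × £56,880 = £170,640
Attorney fees: 30% of £170,640 = £51,192
Total recovery: £170,640 + £51,192 = £221,832

£221,832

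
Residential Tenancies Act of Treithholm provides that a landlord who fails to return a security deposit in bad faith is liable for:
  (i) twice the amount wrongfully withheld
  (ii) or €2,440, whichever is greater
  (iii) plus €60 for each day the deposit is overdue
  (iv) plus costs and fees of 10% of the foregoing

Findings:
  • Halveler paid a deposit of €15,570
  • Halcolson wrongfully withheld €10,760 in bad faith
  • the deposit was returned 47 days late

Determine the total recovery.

€26,774

Doubled: 2 × €10,760 = €21,520
Minimum €2,440: €21,520 meets the minimum, no increase.
Late-return penalty: 47 × €60 = €2,820
Damages plus late penalty: €21,520 + €2,820 = €24,340
Costs and fees: 10% of €24,340 = €2,434
Total recovery: €24,340 + €2,434 = €26,774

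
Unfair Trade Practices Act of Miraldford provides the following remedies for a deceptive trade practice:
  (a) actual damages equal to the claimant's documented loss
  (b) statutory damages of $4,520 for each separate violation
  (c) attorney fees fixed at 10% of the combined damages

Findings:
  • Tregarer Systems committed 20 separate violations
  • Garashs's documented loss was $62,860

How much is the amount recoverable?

$168,586

Statutory damages: 20 × $4,520 = $90,400
Combined damages: $62,860 + $90,400 = $153,260
Attorney fees: 10% of $153,260 = $15,326
Total recovery: $153,260 + $15,326 = $168,586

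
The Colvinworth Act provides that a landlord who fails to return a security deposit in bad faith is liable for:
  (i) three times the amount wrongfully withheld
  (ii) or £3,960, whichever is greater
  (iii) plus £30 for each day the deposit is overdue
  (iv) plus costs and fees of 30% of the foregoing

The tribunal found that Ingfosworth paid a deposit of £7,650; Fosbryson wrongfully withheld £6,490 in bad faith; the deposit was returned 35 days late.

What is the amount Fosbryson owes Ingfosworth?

Trebled: 3 × £6,490 = £19,470
Minimum £3,960: £19,470 meets the minimum, no increase.
Late-return penalty: 35 × £30 = £1,050
Damages plus late penalty: £19,470 + £1,050 = £20,520
Costs and fees: 30% of £20,520 = £6,156
Total recovery: £20,520 + £6,156 = £26,676

Recovery: £26,676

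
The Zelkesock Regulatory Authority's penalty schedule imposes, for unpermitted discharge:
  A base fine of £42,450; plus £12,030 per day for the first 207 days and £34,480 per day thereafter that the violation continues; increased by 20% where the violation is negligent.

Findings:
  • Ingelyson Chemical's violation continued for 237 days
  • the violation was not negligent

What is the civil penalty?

First 207 days: 207 × £12,030 = £2,490,210
Remaining days: (237 − 207) × £34,480 = £1,034,400
Per-day component: £2,490,210 + £1,034,400 = £3,524,610
Base plus per-day: £42,450 + £3,524,610 = £3,567,060
The violation was not negligent: no 20% increase.

Civil penalty: £3,567,060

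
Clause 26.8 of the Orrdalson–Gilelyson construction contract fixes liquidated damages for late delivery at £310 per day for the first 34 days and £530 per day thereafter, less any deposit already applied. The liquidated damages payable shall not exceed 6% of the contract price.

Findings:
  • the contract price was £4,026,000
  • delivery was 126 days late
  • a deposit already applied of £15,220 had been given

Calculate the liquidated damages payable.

First 34 days: 34 × £310 = £10,540
Remaining days: (126 − 34) × £530 = £48,760
Accrued per-day damages: £10,540 + £48,760 = £59,300
Less deposit already applied: £59,300 − £15,220 = £44,080
Cap: 6% of £4,026,000 = £241,560
Cap at £241,560: £44,080 is within the cap, no reduction.

Liquidated damages: £44,080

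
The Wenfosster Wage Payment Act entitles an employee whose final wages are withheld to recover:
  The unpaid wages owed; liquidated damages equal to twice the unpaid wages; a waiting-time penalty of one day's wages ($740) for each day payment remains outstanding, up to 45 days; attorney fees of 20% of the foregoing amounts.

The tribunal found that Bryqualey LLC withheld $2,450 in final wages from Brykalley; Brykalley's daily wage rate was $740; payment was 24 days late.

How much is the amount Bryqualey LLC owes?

$30,132

Doubled: 2 × $2,450 = $4,900
Penalty days: min(24, 45) = 24
Waiting-time penalty: 24 × $740 = $17,760
Subtotal: $2,450 + $4,900 + $17,760 = $25,110
Attorney fees: 20% of $25,110 = $5,022
Total award: $25,110 + $5,022 = $30,132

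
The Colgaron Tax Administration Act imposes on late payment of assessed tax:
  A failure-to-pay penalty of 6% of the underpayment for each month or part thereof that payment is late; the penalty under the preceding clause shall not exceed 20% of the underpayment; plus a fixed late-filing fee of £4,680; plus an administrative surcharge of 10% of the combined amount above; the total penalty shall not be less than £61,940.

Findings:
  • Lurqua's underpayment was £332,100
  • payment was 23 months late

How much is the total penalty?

Accrued rate: 6% × 23 = 138%, capped at 20% → 20%
Failure-to-pay penalty: 20% of £332,100 = £66,420
Penalty before surcharge: £66,420 + £4,680 = £71,100
Administrative surcharge: 10% of £71,100 = £7,110
Total penalty: £71,100 + £7,110 = £78,210
Minimum £61,940: £78,210 meets the minimum, no increase.

Penalty: £78,210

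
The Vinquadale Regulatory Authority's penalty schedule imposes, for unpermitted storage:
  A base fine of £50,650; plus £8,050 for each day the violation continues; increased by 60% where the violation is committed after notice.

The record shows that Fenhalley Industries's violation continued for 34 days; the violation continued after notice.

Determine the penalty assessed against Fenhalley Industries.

Per-day component: 34 × £8,050 = £273,700
Base plus per-day: £50,650 + £273,700 = £324,350
Enhancement: 60% of £324,350 = £194,610
Enhanced fine: £324,350 + £194,610 = £518,960

£518,960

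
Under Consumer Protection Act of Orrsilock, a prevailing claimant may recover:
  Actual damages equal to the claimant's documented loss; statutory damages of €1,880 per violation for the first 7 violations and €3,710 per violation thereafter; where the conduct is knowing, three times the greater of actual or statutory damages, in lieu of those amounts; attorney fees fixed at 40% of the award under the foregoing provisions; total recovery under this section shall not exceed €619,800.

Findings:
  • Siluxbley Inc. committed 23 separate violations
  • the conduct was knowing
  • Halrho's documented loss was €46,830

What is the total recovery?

€304,584

First 7 violations: 7 × €1,880 = €13,160
Remaining violations: (23 − 7) × €3,710 = €59,360
Statutory damages: €13,160 + €59,360 = €72,520
Greater of actual damages (€46,830) or statutory damages (€72,520): €72,520
Trebled: 3 × €72,520 = €217,560
Attorney fees: 40% of €217,560 = €87,024
Total before cap: €217,560 + €87,024 = €304,584
Cap at €619,800: €304,584 is within the cap, no reduction.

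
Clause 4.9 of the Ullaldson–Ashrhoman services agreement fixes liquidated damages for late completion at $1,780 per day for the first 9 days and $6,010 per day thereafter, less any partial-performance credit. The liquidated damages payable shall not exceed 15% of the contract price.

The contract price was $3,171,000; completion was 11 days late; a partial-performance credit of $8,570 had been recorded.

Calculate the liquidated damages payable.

$19,470

First 9 days: 9 × $1,780 = $16,020
Remaining days: (11 − 9) × $6,010 = $12,020
Accrued per-day damages: $16,020 + $12,020 = $28,040
Less partial-performance credit: $28,040 − $8,570 = $19,470
Cap: 15% of $3,171,000 = $475,650
Cap at $475,650: $19,470 is within the cap, no reduction.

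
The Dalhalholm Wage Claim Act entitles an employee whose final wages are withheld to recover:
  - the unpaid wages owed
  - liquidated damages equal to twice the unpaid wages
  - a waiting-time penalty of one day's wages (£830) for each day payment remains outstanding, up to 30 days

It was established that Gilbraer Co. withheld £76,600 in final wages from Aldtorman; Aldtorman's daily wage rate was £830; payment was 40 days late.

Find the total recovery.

£254,700

Doubled: 2 × £76,600 = £153,200
Penalty days: min(40, 30) = 30
Waiting-time penalty: 30 × £830 = £24,900
Total award: £76,600 + £153,200 + £24,900 = £254,700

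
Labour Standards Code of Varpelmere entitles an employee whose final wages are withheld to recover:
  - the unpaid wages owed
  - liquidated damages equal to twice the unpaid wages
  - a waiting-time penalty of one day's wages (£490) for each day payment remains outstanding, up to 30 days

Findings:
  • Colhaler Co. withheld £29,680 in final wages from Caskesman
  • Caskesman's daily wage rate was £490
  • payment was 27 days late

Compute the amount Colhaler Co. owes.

£102,270

Doubled: 2 × £29,680 = £59,360
Penalty days: min(27, 30) = 27
Waiting-time penalty: 27 × £490 = £13,230
Total award: £29,680 + £59,360 + £13,230 = £102,270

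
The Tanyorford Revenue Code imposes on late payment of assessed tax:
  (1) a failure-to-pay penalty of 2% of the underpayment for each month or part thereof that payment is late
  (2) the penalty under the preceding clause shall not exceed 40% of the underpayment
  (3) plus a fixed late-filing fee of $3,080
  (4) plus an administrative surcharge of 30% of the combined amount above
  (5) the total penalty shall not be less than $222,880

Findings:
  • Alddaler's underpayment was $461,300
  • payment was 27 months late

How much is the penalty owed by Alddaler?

Accrued rate: 2% × 27 = 54%, capped at 40% → 40%
Failure-to-pay penalty: 40% of $461,300 = $184,520
Penalty before surcharge: $184,520 + $3,080 = $187,600
Administrative surcharge: 30% of $187,600 = $56,280
Total penalty: $187,600 + $56,280 = $243,880
Minimum $222,880: $243,880 meets the minimum, no increase.

$243,880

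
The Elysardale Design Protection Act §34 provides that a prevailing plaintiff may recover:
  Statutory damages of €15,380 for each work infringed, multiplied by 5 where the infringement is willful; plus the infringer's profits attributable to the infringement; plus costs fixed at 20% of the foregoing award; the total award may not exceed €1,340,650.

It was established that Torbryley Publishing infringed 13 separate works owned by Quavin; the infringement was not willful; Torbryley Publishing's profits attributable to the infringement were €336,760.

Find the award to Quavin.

€644,040

Statutory damages: 13 × €15,380 = €199,940
Infringement not willful: no ×5 enhancement.
Combined award: €199,940 + €336,760 = €536,700
Costs: 20% of €536,700 = €107,340
Award plus costs: €536,700 + €107,340 = €644,040
Cap at €1,340,650: €644,040 is within the cap, no reduction.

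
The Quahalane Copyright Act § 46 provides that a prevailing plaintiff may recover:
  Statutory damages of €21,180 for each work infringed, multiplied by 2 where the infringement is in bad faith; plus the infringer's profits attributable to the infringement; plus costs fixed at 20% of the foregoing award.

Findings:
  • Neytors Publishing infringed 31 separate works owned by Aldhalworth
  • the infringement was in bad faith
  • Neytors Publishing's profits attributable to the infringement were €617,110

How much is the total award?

€2,316,324

Statutory damages: 31 × €21,180 = €656,580
Doubled: 2 × €656,580 = €1,313,160
Combined award: €1,313,160 + €617,110 = €1,930,270
Costs: 20% of €1,930,270 = €386,054
Award plus costs: €1,930,270 + €386,054 = €2,316,324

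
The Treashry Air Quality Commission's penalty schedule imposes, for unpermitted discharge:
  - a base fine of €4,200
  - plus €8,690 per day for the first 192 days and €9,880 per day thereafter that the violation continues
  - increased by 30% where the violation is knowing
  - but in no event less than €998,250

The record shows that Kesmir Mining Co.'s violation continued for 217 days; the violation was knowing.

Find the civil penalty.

€2,495,584

First 192 days: 192 × €8,690 = €1,668,480
Remaining days: (217 − 192) × €9,880 = €247,000
Per-day component: €1,668,480 + €247,000 = €1,915,480
Base plus per-day: €4,200 + €1,915,480 = €1,919,680
Enhancement: 30% of €1,919,680 = €575,904
Enhanced fine: €1,919,680 + €575,904 = €2,495,584
Minimum €998,250: €2,495,584 meets the minimum, no increase.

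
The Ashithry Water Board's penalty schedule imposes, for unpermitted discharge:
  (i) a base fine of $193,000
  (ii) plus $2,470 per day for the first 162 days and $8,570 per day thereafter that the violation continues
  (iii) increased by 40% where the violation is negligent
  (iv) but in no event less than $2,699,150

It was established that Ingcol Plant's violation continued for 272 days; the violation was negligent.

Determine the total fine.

First 162 days: 162 × $2,470 = $400,140
Remaining days: (272 − 162) × $8,570 = $942,700
Per-day component: $400,140 + $942,700 = $1,342,840
Base plus per-day: $193,000 + $1,342,840 = $1,535,840
Enhancement: 40% of $1,535,840 = $614,336
Enhanced fine: $1,535,840 + $614,336 = $2,150,176
Minimum $2,699,150: $2,150,176 is below the minimum → $2,699,150

$2,699,150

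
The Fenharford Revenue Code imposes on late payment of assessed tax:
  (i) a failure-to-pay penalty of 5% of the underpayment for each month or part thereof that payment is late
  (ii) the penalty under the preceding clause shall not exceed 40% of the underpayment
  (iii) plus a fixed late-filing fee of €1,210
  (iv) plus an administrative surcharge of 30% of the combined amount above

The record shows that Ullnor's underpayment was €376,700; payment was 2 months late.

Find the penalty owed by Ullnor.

Accrued rate: 5% × 2 = 10%, capped at 40% → 10%
Failure-to-pay penalty: 10% of €376,700 = €37,670
Penalty before surcharge: €37,670 + €1,210 = €38,880
Administrative surcharge: 30% of €38,880 = €11,664
Total penalty: €38,880 + €11,664 = €50,544

€50,544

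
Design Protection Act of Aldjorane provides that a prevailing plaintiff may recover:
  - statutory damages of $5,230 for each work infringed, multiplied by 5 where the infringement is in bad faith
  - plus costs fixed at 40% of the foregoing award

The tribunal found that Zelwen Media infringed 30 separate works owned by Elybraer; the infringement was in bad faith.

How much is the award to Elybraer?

$1,098,300

Statutory damages: 30 × $5,230 = $156,900
Multiplied by 5: 5 × $156,900 = $784,500
Costs: 40% of $784,500 = $313,800
Award plus costs: $784,500 + $313,800 = $1,098,300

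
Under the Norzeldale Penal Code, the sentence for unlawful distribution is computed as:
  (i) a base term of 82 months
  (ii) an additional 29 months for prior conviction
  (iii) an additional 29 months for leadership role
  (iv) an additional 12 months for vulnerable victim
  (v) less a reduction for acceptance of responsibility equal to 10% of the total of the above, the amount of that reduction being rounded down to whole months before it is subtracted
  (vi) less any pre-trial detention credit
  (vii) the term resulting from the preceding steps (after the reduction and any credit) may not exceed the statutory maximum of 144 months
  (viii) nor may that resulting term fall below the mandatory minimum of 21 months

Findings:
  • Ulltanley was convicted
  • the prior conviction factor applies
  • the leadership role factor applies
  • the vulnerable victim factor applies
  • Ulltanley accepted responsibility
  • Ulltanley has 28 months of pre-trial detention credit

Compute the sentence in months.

Prior conviction enhancement: +29 months
Leadership role enhancement: +29 months
Vulnerable victim enhancement: +12 months
Adjusted term: 82 months + 29 months + 29 months + 12 months = 152 months
Acceptance of responsibility reduction: 10% of 152 months = 15 months (rounded down)
After reduction: 152 − 15 = 137 months
Less pre-trial detention credit: 137 months − 28 months = 109 months
Cap at 144 months: 109 months is within the cap, no reduction.
Minimum 21 months: 109 months meets the minimum, no increase.

109 months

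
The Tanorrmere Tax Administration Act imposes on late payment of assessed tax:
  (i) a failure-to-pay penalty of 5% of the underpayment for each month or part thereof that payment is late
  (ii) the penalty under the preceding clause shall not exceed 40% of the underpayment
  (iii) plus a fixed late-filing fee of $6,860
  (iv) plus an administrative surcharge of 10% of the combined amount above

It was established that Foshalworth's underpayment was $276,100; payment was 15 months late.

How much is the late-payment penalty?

Accrued rate: 5% × 15 = 75%, capped at 40% → 40%
Failure-to-pay penalty: 40% of $276,100 = $110,440
Penalty before surcharge: $110,440 + $6,860 = $117,300
Administrative surcharge: 10% of $117,300 = $11,730
Total penalty: $117,300 + $11,730 = $129,030

$129,030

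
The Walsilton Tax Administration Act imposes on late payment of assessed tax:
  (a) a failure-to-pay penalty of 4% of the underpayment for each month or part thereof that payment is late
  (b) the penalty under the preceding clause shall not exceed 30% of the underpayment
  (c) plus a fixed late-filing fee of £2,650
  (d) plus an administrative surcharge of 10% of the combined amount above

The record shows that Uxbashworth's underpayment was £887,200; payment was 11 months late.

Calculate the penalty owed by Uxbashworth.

£295,691

Accrued rate: 4% × 11 = 44%, capped at 30% → 30%
Failure-to-pay penalty: 30% of £887,200 = £266,160
Penalty before surcharge: £266,160 + £2,650 = £268,810
Administrative surcharge: 10% of £268,810 = £26,881
Total penalty: £268,810 + £26,881 = £295,691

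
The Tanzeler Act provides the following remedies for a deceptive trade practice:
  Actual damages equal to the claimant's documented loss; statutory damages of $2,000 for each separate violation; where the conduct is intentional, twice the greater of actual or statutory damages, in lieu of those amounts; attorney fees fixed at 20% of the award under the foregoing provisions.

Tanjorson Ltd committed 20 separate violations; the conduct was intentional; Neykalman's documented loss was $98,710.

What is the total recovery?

$236,904

Statutory damages: 20 × $2,000 = $40,000
Greater of actual damages ($98,710) or statutory damages ($40,000): $98,710
Doubled: 2 × $98,710 = $197,420
Attorney fees: 20% of $197,420 = $39,484
Total recovery: $197,420 + $39,484 = $236,904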